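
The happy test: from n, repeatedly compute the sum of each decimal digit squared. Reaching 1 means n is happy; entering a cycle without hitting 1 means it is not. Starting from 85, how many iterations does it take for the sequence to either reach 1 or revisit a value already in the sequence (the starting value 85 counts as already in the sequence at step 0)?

9

85 → 8² + 5² = 64 + 25 = 89
89 → 8² + 9² = 64 + 81 = 145
145 → 1² + 4² + 5² = 1 + 16 + 25 = 42
42 → 4² + 2² = 16 + 4 = 20
20 → 2² + 0² = 4 + 0 = 4
4 → 4² = 16
16 → 1² + 6² = 1 + 36 = 37
37 → 3² + 7² = 9 + 49 = 58
58 → 5² + 8² = 25 + 64 = 89  — 89 repeats.
That took 9 steps.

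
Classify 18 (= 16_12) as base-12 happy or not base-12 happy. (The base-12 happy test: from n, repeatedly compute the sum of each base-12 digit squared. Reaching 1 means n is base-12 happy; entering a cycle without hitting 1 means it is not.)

not base-12 happy

18 = (1,6)_12 → 1² + 6² = 37
37 = (3,1)_12 → 3² + 1² = 10
10 = (10)_12 → 10² = 100
100 = (8,4)_12 → 8² + 4² = 80
80 = (6,8)_12 → 6² + 8² = 100  — 100 already seen; the sequence cycles without reaching 1.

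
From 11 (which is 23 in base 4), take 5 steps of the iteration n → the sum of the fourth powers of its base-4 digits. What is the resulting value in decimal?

11 = (2,3)_4 → 2⁴ + 3⁴ = 97
97 = (1,2,0,1)_4 → 1⁴ + 2⁴ + 0⁴ + 1⁴ = 18
18 = (1,0,2)_4 → 1⁴ + 0⁴ + 2⁴ = 17
17 = (1,0,1)_4 → 1⁴ + 0⁴ + 1⁴ = 2
2 = (2)_4 → 2⁴ = 16

16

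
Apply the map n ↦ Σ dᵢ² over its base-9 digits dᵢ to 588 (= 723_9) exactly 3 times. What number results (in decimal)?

6

588 = (7,2,3)_9 → 7² + 2² + 3² = 49 + 4 + 9 = 62
62 = (6,8)_9 → 6² + 8² = 36 + 64 = 100
100 = (1,2,1)_9 → 1² + 2² + 1² = 1 + 4 + 1 = 6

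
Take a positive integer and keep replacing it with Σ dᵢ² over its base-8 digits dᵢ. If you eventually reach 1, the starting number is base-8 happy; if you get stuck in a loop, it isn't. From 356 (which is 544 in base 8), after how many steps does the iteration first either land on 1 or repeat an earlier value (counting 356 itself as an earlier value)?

356 = (5,4,4)_8 → 5² + 4² + 4² = 25 + 16 + 16 = 57
57 = (7,1)_8 → 7² + 1² = 49 + 1 = 50
50 = (6,2)_8 → 6² + 2² = 36 + 4 = 40
40 = (5,0)_8 → 5² + 0² = 25 + 0 = 25
25 = (3,1)_8 → 3² + 1² = 9 + 1 = 10
10 = (1,2)_8 → 1² + 2² = 1 + 4 = 5
5 = (5)_8 → 5² = 25  — 25 repeats.
That took 7 steps.

7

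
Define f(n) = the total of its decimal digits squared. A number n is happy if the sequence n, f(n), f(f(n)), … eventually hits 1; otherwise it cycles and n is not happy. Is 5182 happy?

5182 → 94
94 → 97
97 → 130
130 → 10
10 → 1  — reached 1.

happy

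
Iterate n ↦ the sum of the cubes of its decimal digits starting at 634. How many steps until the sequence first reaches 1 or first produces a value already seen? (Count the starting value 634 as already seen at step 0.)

634 → 307
307 → 370
370 → 370  — 370 repeats.
That took 3 steps.

3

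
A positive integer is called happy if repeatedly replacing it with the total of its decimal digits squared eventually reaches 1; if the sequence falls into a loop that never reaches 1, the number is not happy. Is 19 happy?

happy

19 → 1² + 9² = 82
82 → 8² + 2² = 68
68 → 6² + 8² = 100
100 → 1² + 0² + 0² = 1  — reached 1.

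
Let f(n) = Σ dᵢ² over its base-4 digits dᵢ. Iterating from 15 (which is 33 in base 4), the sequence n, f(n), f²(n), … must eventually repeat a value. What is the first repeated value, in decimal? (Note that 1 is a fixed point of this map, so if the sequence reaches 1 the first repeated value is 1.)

1

15 = (3,3)_4 → 3² + 3² = 18
18 = (1,0,2)_4 → 1² + 0² + 2² = 5
5 = (1,1)_4 → 1² + 1² = 2
2 = (2)_4 → 2² = 4
4 = (1,0)_4 → 1² + 0² = 1  — reached the fixed point 1.
1 → 1, so 1 is the first repeated value.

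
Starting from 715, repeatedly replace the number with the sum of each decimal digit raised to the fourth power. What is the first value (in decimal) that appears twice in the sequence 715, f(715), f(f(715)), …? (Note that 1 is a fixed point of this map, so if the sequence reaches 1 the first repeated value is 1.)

13139

715 → 7⁴ + 1⁴ + 5⁴ = 3027
3027 → 3⁴ + 0⁴ + 2⁴ + 7⁴ = 2498
2498 → 2⁴ + 4⁴ + 9⁴ + 8⁴ = 10929
10929 → 1⁴ + 0⁴ + 9⁴ + 2⁴ + 9⁴ = 13139
13139 → 1⁴ + 3⁴ + 1⁴ + 3⁴ + 9⁴ = 6725
6725 → 6⁴ + 7⁴ + 2⁴ + 5⁴ = 4338
4338 → 4⁴ + 3⁴ + 3⁴ + 8⁴ = 4514
4514 → 4⁴ + 5⁴ + 1⁴ + 4⁴ = 1138
1138 → 1⁴ + 1⁴ + 3⁴ + 8⁴ = 4179
4179 → 4⁴ + 1⁴ + 7⁴ + 9⁴ = 9219
9219 → 9⁴ + 2⁴ + 1⁴ + 9⁴ = 13139  — 13139 already appeared earlier.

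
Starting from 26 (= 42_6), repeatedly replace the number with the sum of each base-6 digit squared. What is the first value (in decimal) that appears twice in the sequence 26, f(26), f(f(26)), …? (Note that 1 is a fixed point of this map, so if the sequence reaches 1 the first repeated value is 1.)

26

26 = (4,2)_6 → 20
20 = (3,2)_6 → 13
13 = (2,1)_6 → 5
5 = (5)_6 → 25
25 = (4,1)_6 → 17
17 = (2,5)_6 → 29
29 = (4,5)_6 → 41
41 = (1,0,5)_6 → 26  — 26 already appeared earlier.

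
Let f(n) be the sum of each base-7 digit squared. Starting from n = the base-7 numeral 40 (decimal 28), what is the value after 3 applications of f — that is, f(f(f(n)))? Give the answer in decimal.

28 = (4,0)_7 → 16
16 = (2,2)_7 → 8
8 = (1,1)_7 → 2

2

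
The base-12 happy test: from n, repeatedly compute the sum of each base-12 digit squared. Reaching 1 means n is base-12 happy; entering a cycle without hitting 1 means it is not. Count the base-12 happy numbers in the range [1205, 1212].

1

1205: 1205 → 105 → 145 → 2 → 4 → 16 → 17 → 26 → 8 → 64 → 41 → 34 → 104 → 128 → 164 → 66 → 61 → 26  (repeats 26)
1206: 1206 → 116 → 145 → 2 → 4 → 16 → 17 → 26 → 8 → 64 → 41 → 34 → 104 → 128 → 164 → 66 → 61 → 26  (repeats 26)
1207: 1207 → 129 → 181 → 11 → 121 → 101 → 89 → 74 → 40 → 25 → 5 → 25  (repeats 25)
1208: 1208 → 144 → 1  (reaches 1)
1209: 1209 → 161 → 27 → 13 → 2 → 4 → 16 → 17 → 26 → 8 → 64 → 41 → 34 → 104 → 128 → 164 → 66 → 61 → 26  (repeats 26)
1210: 1210 → 180 → 10 → 100 → 80 → 100  (repeats 100)
1211: 1211 → 201 → 98 → 68 → 89 → 74 → 40 → 25 → 5 → 25  (repeats 25)
1212: 1212 → 89 → 74 → 40 → 25 → 5 → 25  (repeats 25)
base-12 happy: 1208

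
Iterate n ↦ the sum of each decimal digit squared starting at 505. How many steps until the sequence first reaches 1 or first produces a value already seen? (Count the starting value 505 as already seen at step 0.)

505 → 5² + 0² + 5² = 25 + 0 + 25 = 50
50 → 5² + 0² = 25 + 0 = 25
25 → 2² + 5² = 4 + 25 = 29
29 → 2² + 9² = 4 + 81 = 85
85 → 8² + 5² = 64 + 25 = 89
89 → 8² + 9² = 64 + 81 = 145
145 → 1² + 4² + 5² = 1 + 16 + 25 = 42
42 → 4² + 2² = 16 + 4 = 20
20 → 2² + 0² = 4 + 0 = 4
4 → 4² = 16
16 → 1² + 6² = 1 + 36 = 37
37 → 3² + 7² = 9 + 49 = 58
58 → 5² + 8² = 25 + 64 = 89  — 89 repeats.
That took 13 steps.

13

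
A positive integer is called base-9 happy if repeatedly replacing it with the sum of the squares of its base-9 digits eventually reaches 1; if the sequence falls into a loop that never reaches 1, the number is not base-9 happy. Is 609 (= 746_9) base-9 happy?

609 = (7,4,6)_9 → 7² + 4² + 6² = 101
101 = (1,2,2)_9 → 1² + 2² + 2² = 9
9 = (1,0)_9 → 1² + 0² = 1  — reached 1.

base-9 happy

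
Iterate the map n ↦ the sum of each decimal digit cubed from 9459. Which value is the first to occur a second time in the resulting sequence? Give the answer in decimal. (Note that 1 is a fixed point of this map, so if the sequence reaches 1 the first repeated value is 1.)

9459 → 9³ + 4³ + 5³ + 9³ = 729 + 64 + 125 + 729 = 1647
1647 → 1³ + 6³ + 4³ + 7³ = 1 + 216 + 64 + 343 = 624
624 → 6³ + 2³ + 4³ = 216 + 8 + 64 = 288
288 → 2³ + 8³ + 8³ = 8 + 512 + 512 = 1032
1032 → 1³ + 0³ + 3³ + 2³ = 1 + 0 + 27 + 8 = 36
36 → 3³ + 6³ = 27 + 216 = 243
243 → 2³ + 4³ + 3³ = 8 + 64 + 27 = 99
99 → 9³ + 9³ = 729 + 729 = 1458
1458 → 1³ + 4³ + 5³ + 8³ = 1 + 64 + 125 + 512 = 702
702 → 7³ + 0³ + 2³ = 343 + 0 + 8 = 351
351 → 3³ + 5³ + 1³ = 27 + 125 + 1 = 153
153 → 1³ + 5³ + 3³ = 1 + 125 + 27 = 153  — 153 already appeared earlier.

153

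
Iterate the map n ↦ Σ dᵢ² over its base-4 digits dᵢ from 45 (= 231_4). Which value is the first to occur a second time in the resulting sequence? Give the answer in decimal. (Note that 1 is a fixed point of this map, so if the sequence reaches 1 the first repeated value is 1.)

1

45 = (2,3,1)_4 → 14
14 = (3,2)_4 → 13
13 = (3,1)_4 → 10
10 = (2,2)_4 → 8
8 = (2,0)_4 → 4
4 = (1,0)_4 → 1  — reached the fixed point 1.
1 → 1, so 1 is the first repeated value.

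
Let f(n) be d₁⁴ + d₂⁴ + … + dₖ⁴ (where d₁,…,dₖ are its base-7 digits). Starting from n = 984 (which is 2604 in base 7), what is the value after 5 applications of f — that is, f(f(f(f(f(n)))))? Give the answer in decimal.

984 = (2,6,0,4)_7 → 2⁴ + 6⁴ + 0⁴ + 4⁴ = 16 + 1296 + 0 + 256 = 1568
1568 = (4,4,0,0)_7 → 4⁴ + 4⁴ + 0⁴ + 0⁴ = 256 + 256 + 0 + 0 = 512
512 = (1,3,3,1)_7 → 1⁴ + 3⁴ + 3⁴ + 1⁴ = 1 + 81 + 81 + 1 = 164
164 = (3,2,3)_7 → 3⁴ + 2⁴ + 3⁴ = 81 + 16 + 81 = 178
178 = (3,4,3)_7 → 3⁴ + 4⁴ + 3⁴ = 81 + 256 + 81 = 418

418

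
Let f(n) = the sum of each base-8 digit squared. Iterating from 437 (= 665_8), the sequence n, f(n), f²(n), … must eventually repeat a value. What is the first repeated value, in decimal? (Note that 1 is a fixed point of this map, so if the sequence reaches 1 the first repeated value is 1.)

437 = (6,6,5)_8 → 97
97 = (1,4,1)_8 → 18
18 = (2,2)_8 → 8
8 = (1,0)_8 → 1  — reached the fixed point 1.
1 → 1, so 1 is the first repeated value.

1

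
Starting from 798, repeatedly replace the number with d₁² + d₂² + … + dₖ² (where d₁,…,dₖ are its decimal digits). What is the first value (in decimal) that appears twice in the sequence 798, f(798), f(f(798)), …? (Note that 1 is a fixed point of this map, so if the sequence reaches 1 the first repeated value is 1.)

145

798 → 7² + 9² + 8² = 49 + 81 + 64 = 194
194 → 1² + 9² + 4² = 1 + 81 + 16 = 98
98 → 9² + 8² = 81 + 64 = 145
145 → 1² + 4² + 5² = 1 + 16 + 25 = 42
42 → 4² + 2² = 16 + 4 = 20
20 → 2² + 0² = 4 + 0 = 4
4 → 4² = 16
16 → 1² + 6² = 1 + 36 = 37
37 → 3² + 7² = 9 + 49 = 58
58 → 5² + 8² = 25 + 64 = 89
89 → 8² + 9² = 64 + 81 = 145  — 145 already appeared earlier.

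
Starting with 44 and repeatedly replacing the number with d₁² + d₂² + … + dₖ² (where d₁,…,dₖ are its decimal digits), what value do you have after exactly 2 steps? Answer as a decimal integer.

13

44 → 4² + 4² = 32
32 → 3² + 2² = 13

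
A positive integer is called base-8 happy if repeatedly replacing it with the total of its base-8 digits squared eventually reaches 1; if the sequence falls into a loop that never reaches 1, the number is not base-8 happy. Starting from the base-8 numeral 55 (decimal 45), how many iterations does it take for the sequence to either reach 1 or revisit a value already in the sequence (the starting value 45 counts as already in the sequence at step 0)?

45 = (5,5)_8 → 50
50 = (6,2)_8 → 40
40 = (5,0)_8 → 25
25 = (3,1)_8 → 10
10 = (1,2)_8 → 5
5 = (5)_8 → 25  — 25 repeats.
That took 6 steps.

6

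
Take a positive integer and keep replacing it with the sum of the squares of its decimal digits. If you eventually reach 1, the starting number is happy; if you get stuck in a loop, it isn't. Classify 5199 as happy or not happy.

5199 → 188
188 → 129
129 → 86
86 → 100
100 → 1  — reached 1.

happy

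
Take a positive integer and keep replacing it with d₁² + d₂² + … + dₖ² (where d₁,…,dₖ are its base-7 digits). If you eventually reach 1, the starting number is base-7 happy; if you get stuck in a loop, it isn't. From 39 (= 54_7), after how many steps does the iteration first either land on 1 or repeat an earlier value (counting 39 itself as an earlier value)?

39 = (5,4)_7 → 5² + 4² = 25 + 16 = 41
41 = (5,6)_7 → 5² + 6² = 25 + 36 = 61
61 = (1,1,5)_7 → 1² + 1² + 5² = 1 + 1 + 25 = 27
27 = (3,6)_7 → 3² + 6² = 9 + 36 = 45
45 = (6,3)_7 → 6² + 3² = 36 + 9 = 45  — 45 repeats.
That took 5 steps.

5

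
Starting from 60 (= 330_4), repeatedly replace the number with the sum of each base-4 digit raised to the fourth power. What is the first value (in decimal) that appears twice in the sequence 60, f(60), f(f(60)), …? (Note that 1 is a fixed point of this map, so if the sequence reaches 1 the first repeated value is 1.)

60 = (3,3,0)_4 → 3⁴ + 3⁴ + 0⁴ = 81 + 81 + 0 = 162
162 = (2,2,0,2)_4 → 2⁴ + 2⁴ + 0⁴ + 2⁴ = 16 + 16 + 0 + 16 = 48
48 = (3,0,0)_4 → 3⁴ + 0⁴ + 0⁴ = 81 + 0 + 0 = 81
81 = (1,1,0,1)_4 → 1⁴ + 1⁴ + 0⁴ + 1⁴ = 1 + 1 + 0 + 1 = 3
3 = (3)_4 → 3⁴ = 81  — 81 already appeared earlier.

81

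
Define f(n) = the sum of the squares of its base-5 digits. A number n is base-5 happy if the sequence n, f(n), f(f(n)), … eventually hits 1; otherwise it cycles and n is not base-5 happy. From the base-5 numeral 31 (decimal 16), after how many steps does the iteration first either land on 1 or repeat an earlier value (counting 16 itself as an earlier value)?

16 = (3,1)_5 → 3² + 1² = 10
10 = (2,0)_5 → 2² + 0² = 4
4 = (4)_5 → 4² = 16  — 16 repeats.
That took 3 steps.

3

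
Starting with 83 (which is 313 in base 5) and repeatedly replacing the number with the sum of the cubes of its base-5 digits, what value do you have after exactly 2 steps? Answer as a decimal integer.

9

83 = (3,1,3)_5 → 3³ + 1³ + 3³ = 55
55 = (2,1,0)_5 → 2³ + 1³ + 0³ = 9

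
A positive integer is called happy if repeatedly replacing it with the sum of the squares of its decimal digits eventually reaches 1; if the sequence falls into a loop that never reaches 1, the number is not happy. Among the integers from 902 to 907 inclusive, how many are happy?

2

902: 902 → 85 → 89 → 145 → 42 → 20 → 4 → 16 → 37 → 58 → 89  (repeats 89)
903: 903 → 90 → 81 → 65 → 61 → 37 → 58 → 89 → 145 → 42 → 20 → 4 → 16 → 37  (repeats 37)
904: 904 → 97 → 130 → 10 → 1  (reaches 1)
905: 905 → 106 → 37 → 58 → 89 → 145 → 42 → 20 → 4 → 16 → 37  (repeats 37)
906: 906 → 117 → 51 → 26 → 40 → 16 → 37 → 58 → 89 → 145 → 42 → 20 → 4 → 16  (repeats 16)
907: 907 → 130 → 10 → 1  (reaches 1)
happy: 904, 907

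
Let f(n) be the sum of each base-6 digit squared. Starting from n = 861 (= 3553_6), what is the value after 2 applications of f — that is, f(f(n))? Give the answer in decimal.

30

861 = (3,5,5,3)_6 → 3² + 5² + 5² + 3² = 9 + 25 + 25 + 9 = 68
68 = (1,5,2)_6 → 1² + 5² + 2² = 1 + 25 + 4 = 30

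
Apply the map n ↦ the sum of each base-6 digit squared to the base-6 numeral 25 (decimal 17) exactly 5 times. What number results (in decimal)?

17 = (2,5)_6 → 2² + 5² = 29
29 = (4,5)_6 → 4² + 5² = 41
41 = (1,0,5)_6 → 1² + 0² + 5² = 26
26 = (4,2)_6 → 4² + 2² = 20
20 = (3,2)_6 → 3² + 2² = 13

13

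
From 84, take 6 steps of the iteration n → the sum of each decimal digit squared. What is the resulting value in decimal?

84 → 8² + 4² = 80
80 → 8² + 0² = 64
64 → 6² + 4² = 52
52 → 5² + 2² = 29
29 → 2² + 9² = 85
85 → 8² + 5² = 89

89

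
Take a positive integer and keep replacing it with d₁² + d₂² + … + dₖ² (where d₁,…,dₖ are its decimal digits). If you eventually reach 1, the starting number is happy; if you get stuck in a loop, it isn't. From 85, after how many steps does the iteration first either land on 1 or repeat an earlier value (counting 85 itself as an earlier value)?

85 → 8² + 5² = 64 + 25 = 89
89 → 8² + 9² = 64 + 81 = 145
145 → 1² + 4² + 5² = 1 + 16 + 25 = 42
42 → 4² + 2² = 16 + 4 = 20
20 → 2² + 0² = 4 + 0 = 4
4 → 4² = 16
16 → 1² + 6² = 1 + 36 = 37
37 → 3² + 7² = 9 + 49 = 58
58 → 5² + 8² = 25 + 64 = 89  — 89 repeats.
That took 9 steps.

9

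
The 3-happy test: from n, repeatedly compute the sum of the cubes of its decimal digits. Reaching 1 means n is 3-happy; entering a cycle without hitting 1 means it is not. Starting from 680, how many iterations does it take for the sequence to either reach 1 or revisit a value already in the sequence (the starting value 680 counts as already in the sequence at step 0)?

680 → 6³ + 8³ + 0³ = 728
728 → 7³ + 2³ + 8³ = 863
863 → 8³ + 6³ + 3³ = 755
755 → 7³ + 5³ + 5³ = 593
593 → 5³ + 9³ + 3³ = 881
881 → 8³ + 8³ + 1³ = 1025
1025 → 1³ + 0³ + 2³ + 5³ = 134
134 → 1³ + 3³ + 4³ = 92
92 → 9³ + 2³ = 737
737 → 7³ + 3³ + 7³ = 713
713 → 7³ + 1³ + 3³ = 371
371 → 3³ + 7³ + 1³ = 371  — 371 repeats.
That took 12 steps.

12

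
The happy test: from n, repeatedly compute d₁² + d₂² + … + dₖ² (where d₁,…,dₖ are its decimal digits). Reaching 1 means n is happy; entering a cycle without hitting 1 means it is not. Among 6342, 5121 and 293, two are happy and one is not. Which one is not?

6342: 6342 → 65 → 61 → 37 → 58 → 89 → 145 → 42 → 20 → 4 → 16 → 37  — repeats 37 (not happy)
5121: 5121 → 31 → 10 → 1  — reaches 1 (happy)
293: 293 → 94 → 97 → 130 → 10 → 1  — reaches 1 (happy)

6342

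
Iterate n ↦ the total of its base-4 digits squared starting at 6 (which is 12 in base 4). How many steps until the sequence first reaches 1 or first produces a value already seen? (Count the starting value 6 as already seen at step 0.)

4

6 = (1,2)_4 → 1² + 2² = 1 + 4 = 5
5 = (1,1)_4 → 1² + 1² = 1 + 1 = 2
2 = (2)_4 → 2² = 4
4 = (1,0)_4 → 1² + 0² = 1 + 0 = 1  — reached 1.
That took 4 steps.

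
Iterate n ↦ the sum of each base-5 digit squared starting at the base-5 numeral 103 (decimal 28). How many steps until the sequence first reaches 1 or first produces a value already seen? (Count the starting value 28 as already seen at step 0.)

4

28 = (1,0,3)_5 → 1² + 0² + 3² = 10
10 = (2,0)_5 → 2² + 0² = 4
4 = (4)_5 → 4² = 16
16 = (3,1)_5 → 3² + 1² = 10  — 10 repeats.
That took 4 steps.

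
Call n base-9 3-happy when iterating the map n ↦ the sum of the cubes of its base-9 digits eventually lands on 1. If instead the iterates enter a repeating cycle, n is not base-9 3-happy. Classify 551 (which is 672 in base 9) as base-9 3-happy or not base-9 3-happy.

551 = (6,7,2)_9 → 6³ + 7³ + 2³ = 567
567 = (7,0,0)_9 → 7³ + 0³ + 0³ = 343
343 = (4,2,1)_9 → 4³ + 2³ + 1³ = 73
73 = (8,1)_9 → 8³ + 1³ = 513
513 = (6,3,0)_9 → 6³ + 3³ + 0³ = 243
243 = (3,0,0)_9 → 3³ + 0³ + 0³ = 27
27 = (3,0)_9 → 3³ + 0³ = 27  — 27 already seen; the sequence cycles without reaching 1.

not base-9 3-happy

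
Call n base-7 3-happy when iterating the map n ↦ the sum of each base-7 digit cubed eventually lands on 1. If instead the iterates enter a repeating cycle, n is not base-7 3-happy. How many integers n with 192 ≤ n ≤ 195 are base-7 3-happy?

1

192: 192 → 270 → 216 → 288 → 342 → 648 → 282 → 258 → 342  (repeats 342)
193: 193 → 307 → 433 → 343 → 1  (reaches 1)
194: 194 → 368 → 92 → 218 → 92  (repeats 92)
195: 195 → 459 → 81 → 129 → 99 → 9 → 9  (repeats 9)
base-7 3-happy: 193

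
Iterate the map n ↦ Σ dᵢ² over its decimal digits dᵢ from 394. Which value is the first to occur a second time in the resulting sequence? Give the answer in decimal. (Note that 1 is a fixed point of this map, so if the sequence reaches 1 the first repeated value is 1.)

394 → 3² + 9² + 4² = 106
106 → 1² + 0² + 6² = 37
37 → 3² + 7² = 58
58 → 5² + 8² = 89
89 → 8² + 9² = 145
145 → 1² + 4² + 5² = 42
42 → 4² + 2² = 20
20 → 2² + 0² = 4
4 → 4² = 16
16 → 1² + 6² = 37  — 37 already appeared earlier.

37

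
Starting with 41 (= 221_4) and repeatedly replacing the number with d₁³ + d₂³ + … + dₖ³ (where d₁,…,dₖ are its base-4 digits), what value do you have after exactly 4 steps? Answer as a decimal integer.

8

41 = (2,2,1)_4 → 2³ + 2³ + 1³ = 8 + 8 + 1 = 17
17 = (1,0,1)_4 → 1³ + 0³ + 1³ = 1 + 0 + 1 = 2
2 = (2)_4 → 2³ = 8
8 = (2,0)_4 → 2³ + 0³ = 8 + 0 = 8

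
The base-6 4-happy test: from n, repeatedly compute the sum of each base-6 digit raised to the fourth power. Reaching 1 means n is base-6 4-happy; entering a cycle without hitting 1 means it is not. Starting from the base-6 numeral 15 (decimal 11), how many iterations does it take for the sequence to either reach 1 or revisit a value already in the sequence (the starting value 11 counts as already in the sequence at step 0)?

12

11 = (1,5)_6 → 626
626 = (2,5,2,2)_6 → 673
673 = (3,0,4,1)_6 → 338
338 = (1,3,2,2)_6 → 114
114 = (3,1,0)_6 → 82
82 = (2,1,4)_6 → 273
273 = (1,1,3,3)_6 → 164
164 = (4,3,2)_6 → 353
353 = (1,3,4,5)_6 → 963
963 = (4,2,4,3)_6 → 609
609 = (2,4,5,3)_6 → 978
978 = (4,3,1,0)_6 → 338  — 338 repeats.
That took 12 steps.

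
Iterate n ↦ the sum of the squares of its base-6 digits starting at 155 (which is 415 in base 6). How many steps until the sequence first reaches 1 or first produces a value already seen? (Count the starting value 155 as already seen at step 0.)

13

155 = (4,1,5)_6 → 4² + 1² + 5² = 16 + 1 + 25 = 42
42 = (1,1,0)_6 → 1² + 1² + 0² = 1 + 1 + 0 = 2
2 = (2)_6 → 2² = 4
4 = (4)_6 → 4² = 16
16 = (2,4)_6 → 2² + 4² = 4 + 16 = 20
20 = (3,2)_6 → 3² + 2² = 9 + 4 = 13
13 = (2,1)_6 → 2² + 1² = 4 + 1 = 5
5 = (5)_6 → 5² = 25
25 = (4,1)_6 → 4² + 1² = 16 + 1 = 17
17 = (2,5)_6 → 2² + 5² = 4 + 25 = 29
29 = (4,5)_6 → 4² + 5² = 16 + 25 = 41
41 = (1,0,5)_6 → 1² + 0² + 5² = 1 + 0 + 25 = 26
26 = (4,2)_6 → 4² + 2² = 16 + 4 = 20  — 20 repeats.
That took 13 steps.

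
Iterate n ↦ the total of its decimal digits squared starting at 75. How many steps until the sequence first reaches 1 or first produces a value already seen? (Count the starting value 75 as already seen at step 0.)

12

75 → 7² + 5² = 49 + 25 = 74
74 → 7² + 4² = 49 + 16 = 65
65 → 6² + 5² = 36 + 25 = 61
61 → 6² + 1² = 36 + 1 = 37
37 → 3² + 7² = 9 + 49 = 58
58 → 5² + 8² = 25 + 64 = 89
89 → 8² + 9² = 64 + 81 = 145
145 → 1² + 4² + 5² = 1 + 16 + 25 = 42
42 → 4² + 2² = 16 + 4 = 20
20 → 2² + 0² = 4 + 0 = 4
4 → 4² = 16
16 → 1² + 6² = 1 + 36 = 37  — 37 repeats.
That took 12 steps.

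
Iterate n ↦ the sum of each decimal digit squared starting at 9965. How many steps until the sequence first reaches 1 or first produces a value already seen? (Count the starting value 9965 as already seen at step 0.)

9965 → 9² + 9² + 6² + 5² = 223
223 → 2² + 2² + 3² = 17
17 → 1² + 7² = 50
50 → 5² + 0² = 25
25 → 2² + 5² = 29
29 → 2² + 9² = 85
85 → 8² + 5² = 89
89 → 8² + 9² = 145
145 → 1² + 4² + 5² = 42
42 → 4² + 2² = 20
20 → 2² + 0² = 4
4 → 4² = 16
16 → 1² + 6² = 37
37 → 3² + 7² = 58
58 → 5² + 8² = 89  — 89 repeats.
That took 15 steps.

15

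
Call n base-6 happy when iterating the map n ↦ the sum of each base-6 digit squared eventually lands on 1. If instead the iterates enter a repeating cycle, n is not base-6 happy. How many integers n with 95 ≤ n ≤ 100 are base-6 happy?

1

95: 95 → 38 → 5 → 25 → 17 → 29 → 41 → 26 → 20 → 13 → 5  (repeats 5)
96: 96 → 20 → 13 → 5 → 25 → 17 → 29 → 41 → 26 → 20  (repeats 20)
97: 97 → 21 → 18 → 9 → 10 → 17 → 29 → 41 → 26 → 20 → 13 → 5 → 25 → 17  (repeats 17)
98: 98 → 24 → 16 → 20 → 13 → 5 → 25 → 17 → 29 → 41 → 26 → 20  (repeats 20)
99: 99 → 29 → 41 → 26 → 20 → 13 → 5 → 25 → 17 → 29  (repeats 29)
100: 100 → 36 → 1  (reaches 1)
base-6 happy: 100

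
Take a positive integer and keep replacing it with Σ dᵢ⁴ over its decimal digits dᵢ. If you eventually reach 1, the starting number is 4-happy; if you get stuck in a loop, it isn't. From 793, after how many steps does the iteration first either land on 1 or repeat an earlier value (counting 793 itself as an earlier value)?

11

793 → 9043
9043 → 6898
6898 → 16049
16049 → 8114
8114 → 4354
4354 → 1218
1218 → 4114
4114 → 514
514 → 882
882 → 8208
8208 → 8208  — 8208 repeats.
That took 11 steps.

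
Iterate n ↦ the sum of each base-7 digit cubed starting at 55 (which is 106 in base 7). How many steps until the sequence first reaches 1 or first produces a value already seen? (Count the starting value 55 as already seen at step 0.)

3

55 = (1,0,6)_7 → 217
217 = (4,3,0)_7 → 91
91 = (1,6,0)_7 → 217  — 217 repeats.
That took 3 steps.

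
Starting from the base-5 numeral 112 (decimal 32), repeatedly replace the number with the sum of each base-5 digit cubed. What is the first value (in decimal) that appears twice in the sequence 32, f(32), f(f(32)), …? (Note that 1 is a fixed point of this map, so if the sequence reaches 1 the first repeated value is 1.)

28

32 = (1,1,2)_5 → 1³ + 1³ + 2³ = 1 + 1 + 8 = 10
10 = (2,0)_5 → 2³ + 0³ = 8 + 0 = 8
8 = (1,3)_5 → 1³ + 3³ = 1 + 27 = 28
28 = (1,0,3)_5 → 1³ + 0³ + 3³ = 1 + 0 + 27 = 28  — 28 already appeared earlier.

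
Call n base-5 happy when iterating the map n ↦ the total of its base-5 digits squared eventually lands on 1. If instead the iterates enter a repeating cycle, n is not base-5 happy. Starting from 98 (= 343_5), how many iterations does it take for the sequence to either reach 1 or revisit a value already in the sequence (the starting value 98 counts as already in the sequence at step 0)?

3

98 = (3,4,3)_5 → 3² + 4² + 3² = 9 + 16 + 9 = 34
34 = (1,1,4)_5 → 1² + 1² + 4² = 1 + 1 + 16 = 18
18 = (3,3)_5 → 3² + 3² = 9 + 9 = 18  — 18 repeats.
That took 3 steps.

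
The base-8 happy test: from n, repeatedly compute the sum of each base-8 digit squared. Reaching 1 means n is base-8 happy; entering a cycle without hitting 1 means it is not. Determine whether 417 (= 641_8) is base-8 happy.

417 = (6,4,1)_8 → 6² + 4² + 1² = 36 + 16 + 1 = 53
53 = (6,5)_8 → 6² + 5² = 36 + 25 = 61
61 = (7,5)_8 → 7² + 5² = 49 + 25 = 74
74 = (1,1,2)_8 → 1² + 1² + 2² = 1 + 1 + 4 = 6
6 = (6)_8 → 6² = 36
36 = (4,4)_8 → 4² + 4² = 16 + 16 = 32
32 = (4,0)_8 → 4² + 0² = 16 + 0 = 16
16 = (2,0)_8 → 2² + 0² = 4 + 0 = 4
4 = (4)_8 → 4² = 16  — 16 already seen; the sequence cycles without reaching 1.

not base-8 happy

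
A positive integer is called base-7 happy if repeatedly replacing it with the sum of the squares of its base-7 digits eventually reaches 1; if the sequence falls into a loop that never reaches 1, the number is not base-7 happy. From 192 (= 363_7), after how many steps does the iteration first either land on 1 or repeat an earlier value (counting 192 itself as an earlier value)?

6

192 = (3,6,3)_7 → 3² + 6² + 3² = 9 + 36 + 9 = 54
54 = (1,0,5)_7 → 1² + 0² + 5² = 1 + 0 + 25 = 26
26 = (3,5)_7 → 3² + 5² = 9 + 25 = 34
34 = (4,6)_7 → 4² + 6² = 16 + 36 = 52
52 = (1,0,3)_7 → 1² + 0² + 3² = 1 + 0 + 9 = 10
10 = (1,3)_7 → 1² + 3² = 1 + 9 = 10  — 10 repeats.
That took 6 steps.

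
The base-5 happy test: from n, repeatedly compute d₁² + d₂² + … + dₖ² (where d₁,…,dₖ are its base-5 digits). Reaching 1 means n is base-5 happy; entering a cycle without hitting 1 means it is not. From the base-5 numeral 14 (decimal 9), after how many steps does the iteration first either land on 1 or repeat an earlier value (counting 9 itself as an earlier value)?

9 = (1,4)_5 → 1² + 4² = 17
17 = (3,2)_5 → 3² + 2² = 13
13 = (2,3)_5 → 2² + 3² = 13  — 13 repeats.
That took 3 steps.

3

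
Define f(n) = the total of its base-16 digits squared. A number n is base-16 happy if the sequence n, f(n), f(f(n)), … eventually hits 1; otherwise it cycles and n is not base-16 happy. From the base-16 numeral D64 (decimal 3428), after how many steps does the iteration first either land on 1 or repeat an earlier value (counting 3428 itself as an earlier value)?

3428 = (13,6,4)_16 → 221
221 = (13,13)_16 → 338
338 = (1,5,2)_16 → 30
30 = (1,14)_16 → 197
197 = (12,5)_16 → 169
169 = (10,9)_16 → 181
181 = (11,5)_16 → 146
146 = (9,2)_16 → 85
85 = (5,5)_16 → 50
50 = (3,2)_16 → 13
13 = (13)_16 → 169  — 169 repeats.
That took 11 steps.

11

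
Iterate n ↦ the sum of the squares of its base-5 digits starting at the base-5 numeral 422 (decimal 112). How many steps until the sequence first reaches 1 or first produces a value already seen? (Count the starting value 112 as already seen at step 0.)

112 = (4,2,2)_5 → 4² + 2² + 2² = 16 + 4 + 4 = 24
24 = (4,4)_5 → 4² + 4² = 16 + 16 = 32
32 = (1,1,2)_5 → 1² + 1² + 2² = 1 + 1 + 4 = 6
6 = (1,1)_5 → 1² + 1² = 1 + 1 = 2
2 = (2)_5 → 2² = 4
4 = (4)_5 → 4² = 16
16 = (3,1)_5 → 3² + 1² = 9 + 1 = 10
10 = (2,0)_5 → 2² + 0² = 4 + 0 = 4  — 4 repeats.
That took 8 steps.

8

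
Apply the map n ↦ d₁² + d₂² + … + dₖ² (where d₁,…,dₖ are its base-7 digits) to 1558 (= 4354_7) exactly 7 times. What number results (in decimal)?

4

1558 = (4,3,5,4)_7 → 4² + 3² + 5² + 4² = 16 + 9 + 25 + 16 = 66
66 = (1,2,3)_7 → 1² + 2² + 3² = 1 + 4 + 9 = 14
14 = (2,0)_7 → 2² + 0² = 4 + 0 = 4
4 = (4)_7 → 4² = 16
16 = (2,2)_7 → 2² + 2² = 4 + 4 = 8
8 = (1,1)_7 → 1² + 1² = 1 + 1 = 2
2 = (2)_7 → 2² = 4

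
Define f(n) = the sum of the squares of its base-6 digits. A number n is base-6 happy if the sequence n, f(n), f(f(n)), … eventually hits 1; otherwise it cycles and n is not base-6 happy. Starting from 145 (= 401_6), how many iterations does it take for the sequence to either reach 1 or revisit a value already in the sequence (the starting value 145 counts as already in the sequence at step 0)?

9

145 = (4,0,1)_6 → 4² + 0² + 1² = 16 + 0 + 1 = 17
17 = (2,5)_6 → 2² + 5² = 4 + 25 = 29
29 = (4,5)_6 → 4² + 5² = 16 + 25 = 41
41 = (1,0,5)_6 → 1² + 0² + 5² = 1 + 0 + 25 = 26
26 = (4,2)_6 → 4² + 2² = 16 + 4 = 20
20 = (3,2)_6 → 3² + 2² = 9 + 4 = 13
13 = (2,1)_6 → 2² + 1² = 4 + 1 = 5
5 = (5)_6 → 5² = 25
25 = (4,1)_6 → 4² + 1² = 16 + 1 = 17  — 17 repeats.
That took 9 steps.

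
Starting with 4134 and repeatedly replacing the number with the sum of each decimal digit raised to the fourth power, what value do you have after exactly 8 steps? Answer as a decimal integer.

9219

4134 → 4⁴ + 1⁴ + 3⁴ + 4⁴ = 594
594 → 5⁴ + 9⁴ + 4⁴ = 7442
7442 → 7⁴ + 4⁴ + 4⁴ + 2⁴ = 2929
2929 → 2⁴ + 9⁴ + 2⁴ + 9⁴ = 13154
13154 → 1⁴ + 3⁴ + 1⁴ + 5⁴ + 4⁴ = 964
964 → 9⁴ + 6⁴ + 4⁴ = 8113
8113 → 8⁴ + 1⁴ + 1⁴ + 3⁴ = 4179
4179 → 4⁴ + 1⁴ + 7⁴ + 9⁴ = 9219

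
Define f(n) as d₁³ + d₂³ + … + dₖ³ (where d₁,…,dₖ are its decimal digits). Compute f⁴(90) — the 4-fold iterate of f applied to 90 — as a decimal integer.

90 → 729
729 → 1080
1080 → 513
513 → 153

153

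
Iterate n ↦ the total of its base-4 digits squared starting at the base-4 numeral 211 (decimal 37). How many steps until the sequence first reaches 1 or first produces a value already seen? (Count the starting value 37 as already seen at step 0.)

5

37 = (2,1,1)_4 → 2² + 1² + 1² = 6
6 = (1,2)_4 → 1² + 2² = 5
5 = (1,1)_4 → 1² + 1² = 2
2 = (2)_4 → 2² = 4
4 = (1,0)_4 → 1² + 0² = 1  — reached 1.
That took 5 steps.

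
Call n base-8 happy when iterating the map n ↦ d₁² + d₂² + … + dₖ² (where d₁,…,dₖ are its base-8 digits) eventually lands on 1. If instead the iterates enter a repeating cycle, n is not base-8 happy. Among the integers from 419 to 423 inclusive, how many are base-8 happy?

419: 419 → 61 → 74 → 6 → 36 → 32 → 16 → 4 → 16  — not base-8 happy
420: 420 → 68 → 17 → 5 → 25 → 10 → 5  — not base-8 happy
421: 421 → 77 → 27 → 18 → 8 → 1  — base-8 happy
422: 422 → 88 → 10 → 5 → 25 → 10  — not base-8 happy
423: 423 → 101 → 42 → 29 → 34 → 20 → 20  — not base-8 happy
base-8 happy: 421

1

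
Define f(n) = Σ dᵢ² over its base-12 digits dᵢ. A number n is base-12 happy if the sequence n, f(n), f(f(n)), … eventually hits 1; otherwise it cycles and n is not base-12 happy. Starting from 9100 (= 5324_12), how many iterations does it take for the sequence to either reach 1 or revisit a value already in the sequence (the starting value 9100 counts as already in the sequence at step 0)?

9100 = (5,3,2,4)_12 → 5² + 3² + 2² + 4² = 25 + 9 + 4 + 16 = 54
54 = (4,6)_12 → 4² + 6² = 16 + 36 = 52
52 = (4,4)_12 → 4² + 4² = 16 + 16 = 32
32 = (2,8)_12 → 2² + 8² = 4 + 64 = 68
68 = (5,8)_12 → 5² + 8² = 25 + 64 = 89
89 = (7,5)_12 → 7² + 5² = 49 + 25 = 74
74 = (6,2)_12 → 6² + 2² = 36 + 4 = 40
40 = (3,4)_12 → 3² + 4² = 9 + 16 = 25
25 = (2,1)_12 → 2² + 1² = 4 + 1 = 5
5 = (5)_12 → 5² = 25  — 25 repeats.
That took 10 steps.

10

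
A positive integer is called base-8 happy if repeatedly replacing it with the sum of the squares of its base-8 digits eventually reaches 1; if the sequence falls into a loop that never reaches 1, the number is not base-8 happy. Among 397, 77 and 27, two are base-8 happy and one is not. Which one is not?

397

397: 397 → 62 → 85 → 30 → 45 → 50 → 40 → 25 → 10 → 5 → 25  — repeats 25 (not base-8 happy)
77: 77 → 27 → 18 → 8 → 1  — reaches 1 (base-8 happy)
27: 27 → 18 → 8 → 1  — reaches 1 (base-8 happy)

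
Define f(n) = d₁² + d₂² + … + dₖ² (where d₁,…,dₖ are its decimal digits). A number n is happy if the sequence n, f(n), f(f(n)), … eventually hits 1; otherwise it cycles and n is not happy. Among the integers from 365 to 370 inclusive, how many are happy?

3

365: 365 → 70 → 49 → 97 → 130 → 10 → 1  — happy
366: 366 → 81 → 65 → 61 → 37 → 58 → 89 → 145 → 42 → 20 → 4 → 16 → 37  — not happy
367: 367 → 94 → 97 → 130 → 10 → 1  — happy
368: 368 → 109 → 82 → 68 → 100 → 1  — happy
369: 369 → 126 → 41 → 17 → 50 → 25 → 29 → 85 → 89 → 145 → 42 → 20 → 4 → 16 → 37 → 58 → 89  — not happy
370: 370 → 58 → 89 → 145 → 42 → 20 → 4 → 16 → 37 → 58  — not happy
happy: 365, 367, 368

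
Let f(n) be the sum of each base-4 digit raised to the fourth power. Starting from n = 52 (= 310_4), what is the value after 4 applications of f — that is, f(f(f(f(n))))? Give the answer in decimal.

52 = (3,1,0)_4 → 3⁴ + 1⁴ + 0⁴ = 81 + 1 + 0 = 82
82 = (1,1,0,2)_4 → 1⁴ + 1⁴ + 0⁴ + 2⁴ = 1 + 1 + 0 + 16 = 18
18 = (1,0,2)_4 → 1⁴ + 0⁴ + 2⁴ = 1 + 0 + 16 = 17
17 = (1,0,1)_4 → 1⁴ + 0⁴ + 1⁴ = 1 + 0 + 1 = 2

2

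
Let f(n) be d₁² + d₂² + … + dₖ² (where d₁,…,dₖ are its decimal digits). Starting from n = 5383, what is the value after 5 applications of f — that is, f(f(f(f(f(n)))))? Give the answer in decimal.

85

5383 → 5² + 3² + 8² + 3² = 107
107 → 1² + 0² + 7² = 50
50 → 5² + 0² = 25
25 → 2² + 5² = 29
29 → 2² + 9² = 85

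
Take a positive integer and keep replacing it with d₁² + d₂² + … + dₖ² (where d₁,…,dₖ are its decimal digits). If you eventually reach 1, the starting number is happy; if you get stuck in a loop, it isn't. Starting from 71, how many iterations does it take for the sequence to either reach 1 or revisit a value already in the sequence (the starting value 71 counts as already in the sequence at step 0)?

13

71 → 7² + 1² = 49 + 1 = 50
50 → 5² + 0² = 25 + 0 = 25
25 → 2² + 5² = 4 + 25 = 29
29 → 2² + 9² = 4 + 81 = 85
85 → 8² + 5² = 64 + 25 = 89
89 → 8² + 9² = 64 + 81 = 145
145 → 1² + 4² + 5² = 1 + 16 + 25 = 42
42 → 4² + 2² = 16 + 4 = 20
20 → 2² + 0² = 4 + 0 = 4
4 → 4² = 16
16 → 1² + 6² = 1 + 36 = 37
37 → 3² + 7² = 9 + 49 = 58
58 → 5² + 8² = 25 + 64 = 89  — 89 repeats.
That took 13 steps.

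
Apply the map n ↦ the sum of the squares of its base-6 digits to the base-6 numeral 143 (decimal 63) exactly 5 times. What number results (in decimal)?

25

63 = (1,4,3)_6 → 1² + 4² + 3² = 1 + 16 + 9 = 26
26 = (4,2)_6 → 4² + 2² = 16 + 4 = 20
20 = (3,2)_6 → 3² + 2² = 9 + 4 = 13
13 = (2,1)_6 → 2² + 1² = 4 + 1 = 5
5 = (5)_6 → 5² = 25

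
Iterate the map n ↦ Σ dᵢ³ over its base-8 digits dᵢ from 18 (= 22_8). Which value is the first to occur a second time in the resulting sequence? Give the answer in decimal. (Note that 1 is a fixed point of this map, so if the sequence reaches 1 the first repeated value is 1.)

1

18 = (2,2)_8 → 16
16 = (2,0)_8 → 8
8 = (1,0)_8 → 1  — reached the fixed point 1.
1 → 1, so 1 is the first repeated value.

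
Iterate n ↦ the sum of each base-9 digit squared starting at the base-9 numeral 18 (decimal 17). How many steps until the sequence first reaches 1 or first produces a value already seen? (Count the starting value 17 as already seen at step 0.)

4

17 = (1,8)_9 → 1² + 8² = 65
65 = (7,2)_9 → 7² + 2² = 53
53 = (5,8)_9 → 5² + 8² = 89
89 = (1,0,8)_9 → 1² + 0² + 8² = 65  — 65 repeats.
That took 4 steps.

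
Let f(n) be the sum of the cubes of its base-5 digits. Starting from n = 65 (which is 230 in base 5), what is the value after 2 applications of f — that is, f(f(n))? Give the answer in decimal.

65 = (2,3,0)_5 → 2³ + 3³ + 0³ = 35
35 = (1,2,0)_5 → 1³ + 2³ + 0³ = 9

9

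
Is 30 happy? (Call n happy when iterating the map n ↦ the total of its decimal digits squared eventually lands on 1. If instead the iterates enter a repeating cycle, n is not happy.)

not happy

30 → 9
9 → 81
81 → 65
65 → 61
61 → 37
37 → 58
58 → 89
89 → 145
145 → 42
42 → 20
20 → 4
4 → 16
16 → 37  — 37 already seen; the sequence cycles without reaching 1.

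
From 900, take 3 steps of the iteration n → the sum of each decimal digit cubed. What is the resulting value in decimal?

513

900 → 9³ + 0³ + 0³ = 729 + 0 + 0 = 729
729 → 7³ + 2³ + 9³ = 343 + 8 + 729 = 1080
1080 → 1³ + 0³ + 8³ + 0³ = 1 + 0 + 512 + 0 = 513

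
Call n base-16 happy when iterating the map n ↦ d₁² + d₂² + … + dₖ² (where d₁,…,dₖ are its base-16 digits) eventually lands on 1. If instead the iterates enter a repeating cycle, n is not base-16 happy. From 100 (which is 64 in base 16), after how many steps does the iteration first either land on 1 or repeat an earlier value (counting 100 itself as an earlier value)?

100 = (6,4)_16 → 6² + 4² = 52
52 = (3,4)_16 → 3² + 4² = 25
25 = (1,9)_16 → 1² + 9² = 82
82 = (5,2)_16 → 5² + 2² = 29
29 = (1,13)_16 → 1² + 13² = 170
170 = (10,10)_16 → 10² + 10² = 200
200 = (12,8)_16 → 12² + 8² = 208
208 = (13,0)_16 → 13² + 0² = 169
169 = (10,9)_16 → 10² + 9² = 181
181 = (11,5)_16 → 11² + 5² = 146
146 = (9,2)_16 → 9² + 2² = 85
85 = (5,5)_16 → 5² + 5² = 50
50 = (3,2)_16 → 3² + 2² = 13
13 = (13)_16 → 13² = 169  — 169 repeats.
That took 14 steps.

14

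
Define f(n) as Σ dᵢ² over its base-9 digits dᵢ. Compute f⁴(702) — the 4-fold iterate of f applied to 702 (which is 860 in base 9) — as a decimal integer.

702 = (8,6,0)_9 → 8² + 6² + 0² = 64 + 36 + 0 = 100
100 = (1,2,1)_9 → 1² + 2² + 1² = 1 + 4 + 1 = 6
6 = (6)_9 → 6² = 36
36 = (4,0)_9 → 4² + 0² = 16 + 0 = 16

16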